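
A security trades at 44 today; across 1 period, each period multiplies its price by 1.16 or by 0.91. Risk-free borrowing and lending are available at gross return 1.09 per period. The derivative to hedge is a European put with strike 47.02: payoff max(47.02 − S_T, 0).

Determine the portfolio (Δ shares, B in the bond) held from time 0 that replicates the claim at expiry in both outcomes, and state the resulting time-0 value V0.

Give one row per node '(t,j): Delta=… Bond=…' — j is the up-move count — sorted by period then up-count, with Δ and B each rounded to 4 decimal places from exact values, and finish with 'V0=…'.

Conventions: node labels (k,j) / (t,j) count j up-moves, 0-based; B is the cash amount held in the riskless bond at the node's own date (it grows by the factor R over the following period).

(0,0): Delta=-0.6345 Bond=29.7130
V0=1.7930

Arbitrage-free pricing uses the up-move probability p* = (R−d)/(u−d) = 0.7200, discounting each step at R = 1.09.
Expiry values: V(1,0)=6.9800, V(1,1)=0.0000
(0,0): S=44.0000. Δ = (V_up−V_dn)/(S_up−S_dn) = (0.0000−6.9800)/(51.0400−40.0400) = -0.6345. V = [p*·0.0000 + (1−p*)·6.9800]/1.09 = 1.7930. B = V − Δ·S = 29.7130.
Verification: the root portfolio costs Δ(0,0)·S0 + B(0,0) = 1.7930, matching V0.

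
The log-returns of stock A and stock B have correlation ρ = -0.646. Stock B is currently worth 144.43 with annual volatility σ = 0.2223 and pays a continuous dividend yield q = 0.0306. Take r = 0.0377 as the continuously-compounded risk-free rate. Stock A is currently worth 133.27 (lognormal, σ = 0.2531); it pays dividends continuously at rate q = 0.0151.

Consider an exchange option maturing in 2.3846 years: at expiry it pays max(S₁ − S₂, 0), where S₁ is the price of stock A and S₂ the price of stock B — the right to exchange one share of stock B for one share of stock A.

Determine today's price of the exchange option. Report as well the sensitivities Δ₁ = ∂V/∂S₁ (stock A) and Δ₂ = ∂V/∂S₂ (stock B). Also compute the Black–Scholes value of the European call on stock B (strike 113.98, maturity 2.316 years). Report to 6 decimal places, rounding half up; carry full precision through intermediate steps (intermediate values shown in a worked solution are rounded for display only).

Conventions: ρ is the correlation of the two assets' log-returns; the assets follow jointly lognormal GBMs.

σ_eff = √(σ₁² + σ₂² − 2ρσ₁σ₂) = √(0.2531² + 0.2223² − 2·-0.646·0.2531·0.2223) = 0.431474
d₁ = (ln(S₁/S₂) + (q₂ − q₁ + σ_eff²/2)T) / (σ_eff√T) = (ln(133.27/144.43) + (0.0306 − 0.0151 + 0.093085)·2.3846) / 0.666289 = 0.267923
d₂ = d₁ − σ_eff√T = 0.267923 − 0.666289 = -0.398366
N(d₁) = 0.605621,  N(d₂) = 0.345180
V = S₁·e^{−q₁T}·N(d₁) − S₂·e^{−q₂T}·N(d₂) = 77.856567 − 46.346103 = 31.510464
Δ₁ = e^{−q₁T}·N(d₁) = 0.584202;  Δ₂ = −e^{−q₂T}·N(d₂) = -0.320890
[vanilla: stock B call K=113.98]
σ√T = 0.2223·√2.316 = 0.338305
d₁ = (ln(S/K) + (r−q+σ²/2)T) / (σ√T) = (ln(144.43/113.98) + (0.0377−0.0306+0.2223²/2)·2.316) / 0.338305 = (0.236772 + 0.073669) / 0.338305 = 0.917635
d₂ = d₁ − σ√T = 0.917635 − 0.338305 = 0.579330
e^{−rT} = 0.916390
e^{−qT} = 0.931583
N(d₁) = 0.820595,  N(d₂) = 0.718817
price = S·e^{−qT}·N(d₁) − K·e^{−rT}·N(d₂) = 110.409902 − 75.080502 = 35.329400

exchange price = 31.510464
Δ1 = 0.584202
Δ2 = -0.320890
price(stock B call K=113.98) = 35.329400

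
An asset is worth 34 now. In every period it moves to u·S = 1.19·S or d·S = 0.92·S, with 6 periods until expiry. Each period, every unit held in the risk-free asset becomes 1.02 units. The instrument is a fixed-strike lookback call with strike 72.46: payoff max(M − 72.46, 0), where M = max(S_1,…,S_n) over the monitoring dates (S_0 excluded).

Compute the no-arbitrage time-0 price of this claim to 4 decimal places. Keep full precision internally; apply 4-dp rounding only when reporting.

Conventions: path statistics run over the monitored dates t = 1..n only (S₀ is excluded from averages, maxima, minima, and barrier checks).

Risk-neutral up-probability p* = (R−d)/(u−d) = (1.02−0.92)/(1.19−0.92) = 0.3704; the claim prices as the p*-weighted sum of path payoffs discounted by R^6.
Enumerate all 2^6 = 64 price paths (U = up ×1.19, D = down ×0.92); each path with k up-moves has probability p*^k·(1−p*)^(6−k).
DDDDDD: M=31.2800, payoff=0.0000, prob=0.062303
UDDDDD: M=40.4600, payoff=0.0000, prob=0.036649
DUDDDD: M=37.2232, payoff=0.0000, prob=0.036649
UUDDDD: M=48.1474, payoff=0.0000, prob=0.021558
DDUDDD: M=34.2453, payoff=0.0000, prob=0.036649
UDUDDD: M=44.2956, payoff=0.0000, prob=0.021558
DUUDDD: M=44.2956, payoff=0.0000, prob=0.021558
UUUDDD: M=57.2954, payoff=0.0000, prob=0.012681
DDDUDD: M=31.5057, payoff=0.0000, prob=0.036649
UDDUDD: M=40.7520, payoff=0.0000, prob=0.021558
DUDUDD: M=40.7520, payoff=0.0000, prob=0.021558
UUDUDD: M=52.7118, payoff=0.0000, prob=0.012681
DDUUDD: M=40.7520, payoff=0.0000, prob=0.021558
UDUUDD: M=52.7118, payoff=0.0000, prob=0.012681
DUUUDD: M=52.7118, payoff=0.0000, prob=0.012681
UUUUDD: M=68.1815, payoff=0.0000, prob=0.007460
DDDDUD: M=31.2800, payoff=0.0000, prob=0.036649
UDDDUD: M=40.4600, payoff=0.0000, prob=0.021558
DUDDUD: M=37.4918, payoff=0.0000, prob=0.021558
UUDDUD: M=48.4948, payoff=0.0000, prob=0.012681
DDUDUD: M=37.4918, payoff=0.0000, prob=0.021558
UDUDUD: M=48.4948, payoff=0.0000, prob=0.012681
DUUDUD: M=48.4948, payoff=0.0000, prob=0.012681
UUUDUD: M=62.7270, payoff=0.0000, prob=0.007460
DDDUUD: M=37.4918, payoff=0.0000, prob=0.021558
UDDUUD: M=48.4948, payoff=0.0000, prob=0.012681
DUDUUD: M=48.4948, payoff=0.0000, prob=0.012681
UUDUUD: M=62.7270, payoff=0.0000, prob=0.007460
DDUUUD: M=48.4948, payoff=0.0000, prob=0.012681
UDUUUD: M=62.7270, payoff=0.0000, prob=0.007460
DUUUUD: M=62.7270, payoff=0.0000, prob=0.007460
UUUUUD: M=81.1360, payoff=8.6760, prob=0.004388
DDDDDU: M=31.2800, payoff=0.0000, prob=0.036649
UDDDDU: M=40.4600, payoff=0.0000, prob=0.021558
DUDDDU: M=37.2232, payoff=0.0000, prob=0.021558
UUDDDU: M=48.1474, payoff=0.0000, prob=0.012681
DDUDDU: M=34.4925, payoff=0.0000, prob=0.021558
UDUDDU: M=44.6152, payoff=0.0000, prob=0.012681
DUUDDU: M=44.6152, payoff=0.0000, prob=0.012681
UUUDDU: M=57.7088, payoff=0.0000, prob=0.007460
DDDUDU: M=34.4925, payoff=0.0000, prob=0.021558
UDDUDU: M=44.6152, payoff=0.0000, prob=0.012681
DUDUDU: M=44.6152, payoff=0.0000, prob=0.012681
UUDUDU: M=57.7088, payoff=0.0000, prob=0.007460
DDUUDU: M=44.6152, payoff=0.0000, prob=0.012681
UDUUDU: M=57.7088, payoff=0.0000, prob=0.007460
DUUUDU: M=57.7088, payoff=0.0000, prob=0.007460
UUUUDU: M=74.6451, payoff=2.1851, prob=0.004388
DDDDUU: M=34.4925, payoff=0.0000, prob=0.021558
UDDDUU: M=44.6152, payoff=0.0000, prob=0.012681
DUDDUU: M=44.6152, payoff=0.0000, prob=0.012681
UUDDUU: M=57.7088, payoff=0.0000, prob=0.007460
DDUDUU: M=44.6152, payoff=0.0000, prob=0.012681
UDUDUU: M=57.7088, payoff=0.0000, prob=0.007460
DUUDUU: M=57.7088, payoff=0.0000, prob=0.007460
UUUDUU: M=74.6451, payoff=2.1851, prob=0.004388
DDDUUU: M=44.6152, payoff=0.0000, prob=0.012681
UDDUUU: M=57.7088, payoff=0.0000, prob=0.007460
DUDUUU: M=57.7088, payoff=0.0000, prob=0.007460
UUDUUU: M=74.6451, payoff=2.1851, prob=0.004388
DDUUUU: M=57.7088, payoff=0.0000, prob=0.007460
UDUUUU: M=74.6451, payoff=2.1851, prob=0.004388
DUUUUU: M=74.6451, payoff=2.1851, prob=0.004388
UUUUUU: M=96.5519, payoff=24.0919, prob=0.002581
Price = Σ prob·payoff / R^6 = 0.148198 / 1.126162 = 0.1316

price = 0.1316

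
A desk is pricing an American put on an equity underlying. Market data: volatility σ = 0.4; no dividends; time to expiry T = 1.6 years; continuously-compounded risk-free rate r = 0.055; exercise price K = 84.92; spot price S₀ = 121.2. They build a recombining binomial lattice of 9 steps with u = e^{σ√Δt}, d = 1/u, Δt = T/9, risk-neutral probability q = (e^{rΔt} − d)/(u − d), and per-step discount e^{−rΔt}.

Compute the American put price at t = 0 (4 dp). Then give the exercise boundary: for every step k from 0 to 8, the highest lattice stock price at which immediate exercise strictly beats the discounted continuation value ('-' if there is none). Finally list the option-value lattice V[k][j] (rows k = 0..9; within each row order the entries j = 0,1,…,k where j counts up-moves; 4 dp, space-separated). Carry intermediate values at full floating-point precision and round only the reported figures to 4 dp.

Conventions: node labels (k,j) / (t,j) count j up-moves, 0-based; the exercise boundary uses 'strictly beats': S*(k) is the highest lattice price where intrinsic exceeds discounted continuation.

price = 5.5798
boundary = - - - - - 52.1523 44.0583 52.1523 61.7333
tree:
5.5798
8.4077 2.7126
12.3713 4.4009 0.9884
17.7066 6.9992 1.7520 0.2038
24.5392 10.8644 3.0677 0.4011 0.0000
32.7677 16.3641 5.2886 0.7894 0.0000 0.0000
40.8617 23.7285 8.9345 1.5537 0.0000 0.0000 0.0000
47.6995 32.7677 14.6828 3.0579 0.0000 0.0000 0.0000 0.0000
53.4761 40.8617 23.1867 6.0185 0.0000 0.0000 0.0000 0.0000 0.0000
58.3562 47.6995 32.7677 11.8456 0.0000 0.0000 0.0000 0.0000 0.0000 0.0000

Δt=0.17778, u=1.18371, d=0.84480, q=0.48693, disc=e^(-rΔt)=0.99027
k=9 terminal: V=max(K-S,0) → 58.3562 47.6995 32.7677 11.8456 0.0000 0.0000 0.0000 0.0000 0.0000 0.0000
k=8: j=0 S=31.4439 intr=53.4761 cont=52.6499 V=53.4761[EX]; j=1 S=44.0583 intr=40.8617 cont=40.0354 V=40.8617[EX]; j=2 S=61.7333 intr=23.1867 cont=22.3605 V=23.1867[EX]; j=3 S=86.4990 intr=0.0000 cont=6.0185 V=6.0185[hold]; j=4 S=121.2000 intr=0.0000 cont=0.0000 V=0.0000[hold]; j=5 S=169.8221 intr=0.0000 cont=0.0000 V=0.0000[hold]; j=6 S=237.9502 intr=0.0000 cont=0.0000 V=0.0000[hold]; j=7 S=333.4093 intr=0.0000 cont=0.0000 V=0.0000[hold]; j=8 S=467.1641 intr=0.0000 cont=0.0000 V=0.0000[hold]  S*(8)=61.7333
k=7: j=0 S=37.2205 intr=47.6995 cont=46.8733 V=47.6995[EX]; j=1 S=52.1523 intr=32.7677 cont=31.9414 V=32.7677[EX]; j=2 S=73.0744 intr=11.8456 cont=14.6828 V=14.6828[hold]; j=3 S=102.3898 intr=0.0000 cont=3.0579 V=3.0579[hold]; j=4 S=143.4658 intr=0.0000 cont=0.0000 V=0.0000[hold]; j=5 S=201.0204 intr=0.0000 cont=0.0000 V=0.0000[hold]; j=6 S=281.6644 intr=0.0000 cont=0.0000 V=0.0000[hold]; j=7 S=394.6604 intr=0.0000 cont=0.0000 V=0.0000[hold]  S*(7)=52.1523
k=6: j=0 S=44.0583 intr=40.8617 cont=40.0354 V=40.8617[EX]; j=1 S=61.7333 intr=23.1867 cont=23.7285 V=23.7285[hold]; j=2 S=86.4990 intr=0.0000 cont=8.9345 V=8.9345[hold]; j=3 S=121.2000 intr=0.0000 cont=1.5537 V=1.5537[hold]; j=4 S=169.8221 intr=0.0000 cont=0.0000 V=0.0000[hold]; j=5 S=237.9502 intr=0.0000 cont=0.0000 V=0.0000[hold]; j=6 S=333.4093 intr=0.0000 cont=0.0000 V=0.0000[hold]  S*(6)=44.0583
k=5: j=0 S=52.1523 intr=32.7677 cont=32.2027 V=32.7677[EX]; j=1 S=73.0744 intr=11.8456 cont=16.3641 V=16.3641[hold]; j=2 S=102.3898 intr=0.0000 cont=5.2886 V=5.2886[hold]; j=3 S=143.4658 intr=0.0000 cont=0.7894 V=0.7894[hold]; j=4 S=201.0204 intr=0.0000 cont=0.0000 V=0.0000[hold]; j=5 S=281.6644 intr=0.0000 cont=0.0000 V=0.0000[hold]  S*(5)=52.1523
k=4: j=0 S=61.7333 intr=23.1867 cont=24.5392 V=24.5392[hold]; j=1 S=86.4990 intr=0.0000 cont=10.8644 V=10.8644[hold]; j=2 S=121.2000 intr=0.0000 cont=3.0677 V=3.0677[hold]; j=3 S=169.8221 intr=0.0000 cont=0.4011 V=0.4011[hold]; j=4 S=237.9502 intr=0.0000 cont=0.0000 V=0.0000[hold]  S*(4)=-
k=3: j=0 S=73.0744 intr=11.8456 cont=17.7066 V=17.7066[hold]; j=1 S=102.3898 intr=0.0000 cont=6.9992 V=6.9992[hold]; j=2 S=143.4658 intr=0.0000 cont=1.7520 V=1.7520[hold]; j=3 S=201.0204 intr=0.0000 cont=0.2038 V=0.2038[hold]  S*(3)=-
k=2: j=0 S=86.4990 intr=0.0000 cont=12.3713 V=12.3713[hold]; j=1 S=121.2000 intr=0.0000 cont=4.4009 V=4.4009[hold]; j=2 S=169.8221 intr=0.0000 cont=0.9884 V=0.9884[hold]  S*(2)=-
k=1: j=0 S=102.3898 intr=0.0000 cont=8.4077 V=8.4077[hold]; j=1 S=143.4658 intr=0.0000 cont=2.7126 V=2.7126[hold]  S*(1)=-
k=0: j=0 S=121.2000 intr=0.0000 cont=5.5798 V=5.5798[hold]  S*(0)=-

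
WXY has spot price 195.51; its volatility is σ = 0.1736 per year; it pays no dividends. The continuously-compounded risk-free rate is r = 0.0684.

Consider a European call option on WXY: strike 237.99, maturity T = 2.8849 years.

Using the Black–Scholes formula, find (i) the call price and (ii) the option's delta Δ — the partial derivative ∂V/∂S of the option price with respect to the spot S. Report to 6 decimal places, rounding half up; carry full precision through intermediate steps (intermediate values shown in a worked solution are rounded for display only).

price = 22.976492
Δ = 0.559554

σ√T = 0.1736·√2.8849 = 0.294859
d₁ = (ln(S/K) + (r+σ²/2)T) / (σ√T) = (ln(195.51/237.99) + (0.0684+0.1736²/2)·2.8849) / 0.294859 = (-0.196617 + 0.240798) / 0.294859 = 0.149838
d₂ = d₁ − σ√T = 0.149838 − 0.294859 = -0.145022
e^{−rT} = 0.820922
N(d₁) = 0.559554,  N(d₂) = 0.442347
Call price V = S·N(d₁) − K·e^{−rT}·N(d₂) = 109.398344 − 86.421852 = 22.976492
Δ = N(d₁) = 0.559554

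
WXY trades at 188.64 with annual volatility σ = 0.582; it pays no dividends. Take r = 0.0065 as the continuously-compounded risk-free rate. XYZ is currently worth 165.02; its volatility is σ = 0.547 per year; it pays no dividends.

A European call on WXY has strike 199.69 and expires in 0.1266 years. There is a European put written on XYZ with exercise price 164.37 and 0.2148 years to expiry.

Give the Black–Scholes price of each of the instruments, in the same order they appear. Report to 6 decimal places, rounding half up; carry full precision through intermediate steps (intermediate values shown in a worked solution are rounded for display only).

price(WXY call K=199.69) = 11.143893
price(XYZ put K=164.37) = 16.164865

[WXY call K=199.69]
σ√T = 0.582·√0.1266 = 0.207081
d₁ = (ln(S/K) + (r+σ²/2)T) / (σ√T) = (ln(188.64/199.69) + (0.0065+0.582²/2)·0.1266) / 0.207081 = (-0.056926 + 0.022264) / 0.207081 = -0.167382
d₂ = d₁ − σ√T = -0.167382 − 0.207081 = -0.374463
e^{−rT} = 0.999177
N(d₁) = 0.433535,  N(d₂) = 0.354030
price = S·N(d₁) − K·e^{−rT}·N(d₂) = 81.781994 − 70.638102 = 11.143893
[XYZ put K=164.37]
σ√T = 0.547·√0.2148 = 0.253515
d₁ = (ln(S/K) + (r+σ²/2)T) / (σ√T) = (ln(165.02/164.37) + (0.0065+0.547²/2)·0.2148) / 0.253515 = (0.003947 + 0.033531) / 0.253515 = 0.147833
d₂ = d₁ − σ√T = 0.147833 − 0.253515 = -0.105683
e^{−rT} = 0.998605
N(−d₁) = 0.441237,  N(−d₂) = 0.542083
price = K·e^{−rT}·N(−d₂) − S·N(−d₁) = 88.977844 − 72.812979 = 16.164865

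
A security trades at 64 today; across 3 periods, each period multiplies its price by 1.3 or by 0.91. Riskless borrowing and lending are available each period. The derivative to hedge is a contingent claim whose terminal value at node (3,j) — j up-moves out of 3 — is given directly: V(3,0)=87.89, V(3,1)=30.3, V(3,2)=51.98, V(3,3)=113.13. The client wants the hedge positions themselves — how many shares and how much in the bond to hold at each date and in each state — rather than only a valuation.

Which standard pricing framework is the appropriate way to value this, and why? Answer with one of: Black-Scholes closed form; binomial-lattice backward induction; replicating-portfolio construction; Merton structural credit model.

framework: replicating-portfolio construction

Key observation: since the answer must list Δ and B at each node of the 1.3/0.91 lattice on 64, the replicating-portfolio method — solving the two-state system at every node — is the one that applies.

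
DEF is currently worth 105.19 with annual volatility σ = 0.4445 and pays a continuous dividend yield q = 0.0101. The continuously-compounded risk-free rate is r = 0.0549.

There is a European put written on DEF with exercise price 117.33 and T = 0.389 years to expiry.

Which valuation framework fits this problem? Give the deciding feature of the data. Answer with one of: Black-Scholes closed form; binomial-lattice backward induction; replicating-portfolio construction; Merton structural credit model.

Key observation: the strike-117.33 put on DEF is European-exercise on a continuously-modelled lognormal underlying, so its value is a single closed-form evaluation.

framework: Black-Scholes closed form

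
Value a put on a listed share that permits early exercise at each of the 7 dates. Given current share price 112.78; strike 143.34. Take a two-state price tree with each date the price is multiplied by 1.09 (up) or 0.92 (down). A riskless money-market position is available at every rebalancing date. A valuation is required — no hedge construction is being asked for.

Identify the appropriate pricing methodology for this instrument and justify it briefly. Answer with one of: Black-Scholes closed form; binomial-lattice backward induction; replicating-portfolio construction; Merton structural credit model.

Key observation: with exercise allowed before expiry on a discrete up/down model (7 steps from spot 112.78), the strike-143.34 put's value must be rolled back through the tree testing early exercise at each node.

framework: binomial-lattice backward induction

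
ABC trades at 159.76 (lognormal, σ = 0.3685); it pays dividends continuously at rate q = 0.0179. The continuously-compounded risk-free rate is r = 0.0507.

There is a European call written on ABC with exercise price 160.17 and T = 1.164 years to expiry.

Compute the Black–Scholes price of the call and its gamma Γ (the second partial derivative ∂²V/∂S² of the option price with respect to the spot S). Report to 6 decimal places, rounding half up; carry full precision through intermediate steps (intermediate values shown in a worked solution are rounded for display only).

price = 27.056031
Γ = 0.005901

σ√T = 0.3685·√1.164 = 0.397570
d₁ = (ln(S/K) + (r−q+σ²/2)T) / (σ√T) = (ln(159.76/160.17) + (0.0507−0.0179+0.3685²/2)·1.164) / 0.397570 = (-0.002563 + 0.117210) / 0.397570 = 0.288370
d₂ = d₁ − σ√T = 0.288370 − 0.397570 = -0.109201
e^{−rT} = 0.942693
e^{−qT} = 0.979380
N(d₁) = 0.613468,  N(d₂) = 0.456522
Call price V = S·e^{−qT}·N(d₁) − K·e^{−rT}·N(d₂) = 95.986743 − 68.930712 = 27.056031
φ(d₁) = (1/√(2π))·e^{−d₁²/2} = 0.382695
Γ = e^{−qT}·φ(d₁) / (S·σ·√T) = 0.005901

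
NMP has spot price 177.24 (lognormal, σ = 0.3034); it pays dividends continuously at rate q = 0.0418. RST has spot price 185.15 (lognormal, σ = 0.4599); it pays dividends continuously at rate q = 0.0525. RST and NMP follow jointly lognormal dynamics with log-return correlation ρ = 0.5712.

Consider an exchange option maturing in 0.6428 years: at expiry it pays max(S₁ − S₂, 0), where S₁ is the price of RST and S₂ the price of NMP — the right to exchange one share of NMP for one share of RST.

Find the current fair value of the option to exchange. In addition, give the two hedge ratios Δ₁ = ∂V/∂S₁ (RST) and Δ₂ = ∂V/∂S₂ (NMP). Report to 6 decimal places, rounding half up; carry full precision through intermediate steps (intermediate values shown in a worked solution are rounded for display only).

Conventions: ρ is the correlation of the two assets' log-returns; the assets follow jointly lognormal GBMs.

σ_eff = √(σ₁² + σ₂² − 2ρσ₁σ₂) = √(0.4599² + 0.3034² − 2·0.5712·0.4599·0.3034) = 0.379679
d₁ = (ln(S₁/S₂) + (q₂ − q₁ + σ_eff²/2)T) / (σ_eff√T) = (ln(185.15/177.24) + (0.0418 − 0.0525 + 0.072078)·0.6428) / 0.304407 = 0.273040
d₂ = d₁ − σ_eff√T = 0.273040 − 0.304407 = -0.031367
N(d₁) = 0.607589,  N(d₂) = 0.487489
V = S₁·e^{−q₁T}·N(d₁) − S₂·e^{−q₂T}·N(d₂) = 108.762062 − 84.111832 = 24.650230
Key observation: no risk-free rate is needed — with the second asset as numeraire the exchange option is a call on the ratio S₁/S₂, and r cancels out of the value.
Δ₁ = e^{−q₁T}·N(d₁) = 0.587427;  Δ₂ = −e^{−q₂T}·N(d₂) = -0.474565

exchange price = 24.650230
Δ1 = 0.587427
Δ2 = -0.474565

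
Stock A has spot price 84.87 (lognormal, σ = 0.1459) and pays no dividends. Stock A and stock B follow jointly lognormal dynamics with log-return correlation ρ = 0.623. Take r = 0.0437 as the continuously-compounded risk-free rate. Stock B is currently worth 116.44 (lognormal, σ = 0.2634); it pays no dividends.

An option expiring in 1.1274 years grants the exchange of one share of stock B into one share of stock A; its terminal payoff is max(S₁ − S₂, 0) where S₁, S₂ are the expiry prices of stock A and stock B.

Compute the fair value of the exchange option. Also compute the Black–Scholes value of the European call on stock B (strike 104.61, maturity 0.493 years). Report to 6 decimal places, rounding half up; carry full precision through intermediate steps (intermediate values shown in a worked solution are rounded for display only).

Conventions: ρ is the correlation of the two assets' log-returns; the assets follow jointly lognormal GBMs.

exchange price = 0.729429
price(stock B call K=104.61) = 16.958423

σ_eff = √(σ₁² + σ₂² − 2ρσ₁σ₂) = √(0.1459² + 0.2634² − 2·0.623·0.1459·0.2634) = 0.206839
d₁ = (ln(S₁/S₂) + (q₂ − q₁ + σ_eff²/2)T) / (σ_eff√T) = (ln(84.87/116.44) + (0.0 − 0.0 + 0.021391)·1.1274) / 0.219620 = -1.330201
d₂ = d₁ − σ_eff√T = -1.330201 − 0.219620 = -1.549821
N(d₁) = 0.091726,  N(d₂) = 0.060592
V = S₁·e^{−q₁T}·N(d₁) − S₂·e^{−q₂T}·N(d₂) = 7.784788 − 7.055358 = 0.729429
[vanilla: stock B call K=104.61]
σ√T = 0.2634·√0.493 = 0.184944
d₁ = (ln(S/K) + (r+σ²/2)T) / (σ√T) = (ln(116.44/104.61) + (0.0437+0.2634²/2)·0.493) / 0.184944 = (0.107137 + 0.038646) / 0.184944 = 0.788257
d₂ = d₁ − σ√T = 0.788257 − 0.184944 = 0.603314
e^{−rT} = 0.978686
N(d₁) = 0.784727,  N(d₂) = 0.726850
price = S·N(d₁) − K·e^{−rT}·N(d₂) = 91.373602 − 74.415179 = 16.958423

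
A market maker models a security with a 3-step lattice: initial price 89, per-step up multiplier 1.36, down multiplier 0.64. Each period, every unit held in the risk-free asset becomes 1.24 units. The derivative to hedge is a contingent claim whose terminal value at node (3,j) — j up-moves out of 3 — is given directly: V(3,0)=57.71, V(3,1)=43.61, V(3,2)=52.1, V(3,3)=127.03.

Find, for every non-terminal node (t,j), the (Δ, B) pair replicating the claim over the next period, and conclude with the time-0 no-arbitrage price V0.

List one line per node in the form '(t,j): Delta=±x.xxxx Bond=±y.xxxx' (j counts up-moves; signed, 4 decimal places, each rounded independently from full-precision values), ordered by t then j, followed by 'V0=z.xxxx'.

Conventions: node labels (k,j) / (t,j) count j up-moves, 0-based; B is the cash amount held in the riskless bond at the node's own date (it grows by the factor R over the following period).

(0,0): Delta=0.5481 Bond=0.9946
(1,0): Delta=0.0929 Bond=27.1592
(1,1): Delta=0.5909 Bond=-3.9519
(2,0): Delta=-0.5372 Bond=56.6478
(2,1): Delta=0.1522 Bond=29.0833
(2,2): Delta=0.6322 Bond=-11.6971
V0=49.7731

Under the risk-neutral measure, an up-move has probability p* = (R−d)/(u−d) = 0.8333 and values discount at R = 1.24.
Payoffs at expiry: V(3,0)=57.7100, V(3,1)=43.6100, V(3,2)=52.1000, V(3,3)=127.0300
  t=2,j=0: stock 36.4544 → up 49.5780 (V=43.6100), down 23.3308 (V=57.7100). Price 37.0645; hedge Δ=-0.5372, bond B=56.6478.
  t=2,j=1: stock 77.4656 → up 105.3532 (V=52.1000), down 49.5780 (V=43.6100). Price 40.8750; hedge Δ=0.1522, bond B=29.0833.
  t=2,j=2: stock 164.6144 → up 223.8756 (V=127.0300), down 105.3532 (V=52.1000). Price 92.3723; hedge Δ=0.6322, bond B=-11.6971.
  t=1,j=0: stock 56.9600 → up 77.4656 (V=40.8750), down 36.4544 (V=37.0645). Price 32.4515; hedge Δ=0.0929, bond B=27.1592.
  t=1,j=1: stock 121.0400 → up 164.6144 (V=92.3723), down 77.4656 (V=40.8750). Price 67.5721; hedge Δ=0.5909, bond B=-3.9519.
  t=0,j=0: stock 89.0000 → up 121.0400 (V=67.5721), down 56.9600 (V=32.4515). Price 49.7731; hedge Δ=0.5481, bond B=0.9946.
As a check, the time-0 holding Δ(0,0)·S0 + B(0,0) comes to 49.7731 — exactly V0.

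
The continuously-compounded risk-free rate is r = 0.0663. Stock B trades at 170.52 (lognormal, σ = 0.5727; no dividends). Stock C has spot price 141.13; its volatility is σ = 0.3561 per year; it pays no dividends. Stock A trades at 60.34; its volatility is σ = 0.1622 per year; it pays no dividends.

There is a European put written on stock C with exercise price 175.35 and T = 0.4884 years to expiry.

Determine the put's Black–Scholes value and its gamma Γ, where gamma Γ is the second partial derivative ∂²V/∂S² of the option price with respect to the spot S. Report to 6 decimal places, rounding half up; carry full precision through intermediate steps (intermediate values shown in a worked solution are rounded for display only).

price = 33.730676
Γ = 0.009385

σ√T = 0.3561·√0.4884 = 0.248863
d₁ = (ln(S/K) + (r+σ²/2)T) / (σ√T) = (ln(141.13/175.35) + (0.0663+0.3561²/2)·0.4884) / 0.248863 = (-0.217103 + 0.063347) / 0.248863 = -0.617832
d₂ = d₁ − σ√T = -0.617832 − 0.248863 = -0.866694
e^{−rT} = 0.968138
N(−d₁) = 0.731657,  N(−d₂) = 0.806945
Put price V = K·e^{−rT}·N(−d₂) − S·N(−d₁) = 136.989413 − 103.258736 = 33.730676
φ(d₁) = (1/√(2π))·e^{−d₁²/2} = 0.329626
Γ = φ(d₁) / (S·σ·√T) = 0.009385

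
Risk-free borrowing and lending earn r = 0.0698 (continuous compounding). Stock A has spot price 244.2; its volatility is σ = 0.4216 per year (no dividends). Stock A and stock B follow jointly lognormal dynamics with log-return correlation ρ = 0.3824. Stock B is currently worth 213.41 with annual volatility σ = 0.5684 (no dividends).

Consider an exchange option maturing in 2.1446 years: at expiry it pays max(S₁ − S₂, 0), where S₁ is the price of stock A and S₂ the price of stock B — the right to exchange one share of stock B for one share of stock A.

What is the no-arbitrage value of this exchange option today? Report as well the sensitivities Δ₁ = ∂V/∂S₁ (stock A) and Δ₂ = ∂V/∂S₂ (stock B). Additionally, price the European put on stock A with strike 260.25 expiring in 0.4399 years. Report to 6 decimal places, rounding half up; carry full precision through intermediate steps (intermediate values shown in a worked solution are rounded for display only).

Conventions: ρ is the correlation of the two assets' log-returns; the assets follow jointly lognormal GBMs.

exchange price = 89.557560
Δ1 = 0.717670
Δ2 = -0.401562
price(stock A put K=260.25) = 31.888367

σ_eff = √(σ₁² + σ₂² − 2ρσ₁σ₂) = √(0.4216² + 0.5684² − 2·0.3824·0.4216·0.5684) = 0.563516
d₁ = (ln(S₁/S₂) + (q₂ − q₁ + σ_eff²/2)T) / (σ_eff√T) = (ln(244.2/213.41) + (0.0 − 0.0 + 0.158775)·2.1446) / 0.825239 = 0.575932
d₂ = d₁ − σ_eff√T = 0.575932 − 0.825239 = -0.249306
N(d₁) = 0.717670,  N(d₂) = 0.401562
V = S₁·e^{−q₁T}·N(d₁) − S₂·e^{−q₂T}·N(d₂) = 175.254914 − 85.697354 = 89.557560
Δ₁ = e^{−q₁T}·N(d₁) = 0.717670;  Δ₂ = −e^{−q₂T}·N(d₂) = -0.401562
[vanilla: stock A put K=260.25]
σ√T = 0.4216·√0.4399 = 0.279626
d₁ = (ln(S/K) + (r+σ²/2)T) / (σ√T) = (ln(244.2/260.25) + (0.0698+0.4216²/2)·0.4399) / 0.279626 = (-0.063655 + 0.069800) / 0.279626 = 0.021977
d₂ = d₁ − σ√T = 0.021977 − 0.279626 = -0.257649
e^{−rT} = 0.969762
N(−d₁) = 0.491233,  N(−d₂) = 0.601661
price = K·e^{−rT}·N(−d₂) − S·N(−d₁) = 151.847541 − 119.959174 = 31.888367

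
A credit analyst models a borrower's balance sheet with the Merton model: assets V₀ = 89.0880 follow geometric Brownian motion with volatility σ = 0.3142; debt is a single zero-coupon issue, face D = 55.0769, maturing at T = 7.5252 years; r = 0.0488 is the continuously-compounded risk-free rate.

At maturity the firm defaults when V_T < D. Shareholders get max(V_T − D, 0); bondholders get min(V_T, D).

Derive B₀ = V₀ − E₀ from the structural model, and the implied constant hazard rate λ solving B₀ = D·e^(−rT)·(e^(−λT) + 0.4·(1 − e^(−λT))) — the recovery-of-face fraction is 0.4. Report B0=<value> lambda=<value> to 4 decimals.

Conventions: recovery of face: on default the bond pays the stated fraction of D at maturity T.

B0=34.0783 lambda=0.0260

With assets at 89.0880 and a single debt payment of 55.0769 at 7.5252 years:
d₁ = [ln(V₀/D) + (r + σ²/2)T] / (σ√T)
   = [ln(89.0880/55.0769) + (0.0488 + 0.5·0.3142²)·7.5252] / (0.3142·√7.5252)
   = [0.480894 + 0.738680] / 0.861917 = 1.414956
d₂ = d₁ − σ√T = 1.414956 − 0.861917 = 0.553040
N(d₁) = 0.921459,  N(d₂) = 0.709882,  e^(−rT) = 0.692650
E₀ = V₀·N(d₁) − D·e^(−rT)·N(d₂)
   = 89.0880·0.921459 − 55.0769·0.692650·0.709882 = 55.009656
B₀ = V₀ − E₀ = 89.0880 − 55.009656 = 34.078344
e^(−λT) = (B₀·e^(rT)/D − 0.4)/(1 − 0.4) = (34.0783·1.443730/55.0769 − 0.4)/0.6 = 0.82215624
λ = −ln(0.82215624)/7.5252 = 0.026023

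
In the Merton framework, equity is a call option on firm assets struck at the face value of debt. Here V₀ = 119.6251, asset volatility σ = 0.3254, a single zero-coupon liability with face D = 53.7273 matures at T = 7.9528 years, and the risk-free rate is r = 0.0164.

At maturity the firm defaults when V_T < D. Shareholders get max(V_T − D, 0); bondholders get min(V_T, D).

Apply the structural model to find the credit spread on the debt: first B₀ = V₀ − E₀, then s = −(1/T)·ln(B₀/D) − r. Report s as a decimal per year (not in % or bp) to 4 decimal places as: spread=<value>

spread=0.0148

Apply the equity-as-call identities (strike 53.7273, horizon 7.9528 years):
d₁ = [ln(V₀/D) + (r + σ²/2)T] / (σ√T)
   = [ln(119.6251/53.7273) + (0.0164 + 0.5·0.3254²)·7.9528] / (0.3254·√7.9528)
   = [0.800441 + 0.551468] / 0.917651 = 1.473228
d₂ = d₁ − σ√T = 1.473228 − 0.917651 = 0.555577
N(d₁) = 0.929655,  N(d₂) = 0.710750,  e^(−rT) = 0.877722
E₀ = V₀·N(d₁) − D·e^(−rT)·N(d₂)
   = 119.6251·0.929655 − 53.7273·0.877722·0.710750 = 77.692832
B₀ = V₀ − E₀ = 119.6251 − 77.692832 = 41.932268
spread = −(1/T)·ln(B₀/D) − r = −(1/7.9528)·ln(41.932268/53.7273) − 0.0164 = 0.01476709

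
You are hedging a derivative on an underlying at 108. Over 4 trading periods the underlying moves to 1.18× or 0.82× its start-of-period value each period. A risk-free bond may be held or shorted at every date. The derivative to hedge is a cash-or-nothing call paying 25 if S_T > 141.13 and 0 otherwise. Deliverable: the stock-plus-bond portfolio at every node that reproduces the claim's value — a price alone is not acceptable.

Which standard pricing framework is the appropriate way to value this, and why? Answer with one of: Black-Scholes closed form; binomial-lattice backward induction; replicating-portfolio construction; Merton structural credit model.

framework: replicating-portfolio construction

Key observation: the task asks for the hedge itself — share and bond holdings at every node of the 4-period tree on spot 108 with factors 1.18/0.82 — which is exactly what the replicating-portfolio construction produces.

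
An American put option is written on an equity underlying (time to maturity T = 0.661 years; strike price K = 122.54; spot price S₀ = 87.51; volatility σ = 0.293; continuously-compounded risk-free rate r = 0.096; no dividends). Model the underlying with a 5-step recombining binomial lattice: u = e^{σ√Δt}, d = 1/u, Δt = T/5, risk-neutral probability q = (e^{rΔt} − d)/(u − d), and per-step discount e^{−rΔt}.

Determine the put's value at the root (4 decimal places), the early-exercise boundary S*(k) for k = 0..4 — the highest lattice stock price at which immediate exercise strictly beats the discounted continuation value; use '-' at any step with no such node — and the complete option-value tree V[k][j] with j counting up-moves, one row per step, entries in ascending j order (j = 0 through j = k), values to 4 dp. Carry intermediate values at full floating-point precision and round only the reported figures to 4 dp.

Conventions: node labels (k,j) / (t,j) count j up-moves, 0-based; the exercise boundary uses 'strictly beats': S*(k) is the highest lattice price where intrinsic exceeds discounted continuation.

price = 35.0300
boundary = 87.5100 97.3474 87.5100 97.3474 108.2906
tree:
35.0300
43.8733 25.1926
51.8229 35.0300 15.3340
58.9692 43.8733 25.1926 7.0711
65.3933 51.8229 35.0300 14.2494 0.9568
71.1682 58.9692 43.8733 25.1926 2.0759 0.0000

Δt=0.13220  u=1.11241  d=0.89895  q=0.53322  discount=0.98739
step 5 (expiry): payoffs max(K−S,0) = 71.1682 58.9692 43.8733 25.1926 2.0759 0.0000
step 4: (k=4,j=0): S=57.1467, K−S=65.3933, hold=63.8479 ⇒ V=65.3933 exercise | (k=4,j=1): S=70.7171, K−S=51.8229, hold=50.2775 ⇒ V=51.8229 exercise | (k=4,j=2): S=87.5100, K−S=35.0300, hold=33.4846 ⇒ V=35.0300 exercise | (k=4,j=3): S=108.2906, K−S=14.2494, hold=12.7040 ⇒ V=14.2494 exercise | (k=4,j=4): S=134.0060, K−S=0.0000, hold=0.9568 ⇒ V=0.9568 continue  boundary S*=108.2906
step 3: (k=3,j=0): S=63.5708, K−S=58.9692, hold=57.4238 ⇒ V=58.9692 exercise | (k=3,j=1): S=78.6667, K−S=43.8733, hold=42.3279 ⇒ V=43.8733 exercise | (k=3,j=2): S=97.3474, K−S=25.1926, hold=23.6473 ⇒ V=25.1926 exercise | (k=3,j=3): S=120.4641, K−S=2.0759, hold=7.0711 ⇒ V=7.0711 continue  boundary S*=97.3474
step 2: (k=2,j=0): S=70.7171, K−S=51.8229, hold=50.2775 ⇒ V=51.8229 exercise | (k=2,j=1): S=87.5100, K−S=35.0300, hold=33.4846 ⇒ V=35.0300 exercise | (k=2,j=2): S=108.2906, K−S=14.2494, hold=15.3340 ⇒ V=15.3340 continue  boundary S*=87.5100
step 1: (k=1,j=0): S=78.6667, K−S=43.8733, hold=42.3279 ⇒ V=43.8733 exercise | (k=1,j=1): S=97.3474, K−S=25.1926, hold=24.2183 ⇒ V=25.1926 exercise  boundary S*=97.3474
step 0: (k=0,j=0): S=87.5100, K−S=35.0300, hold=33.4846 ⇒ V=35.0300 exercise  boundary S*=87.5100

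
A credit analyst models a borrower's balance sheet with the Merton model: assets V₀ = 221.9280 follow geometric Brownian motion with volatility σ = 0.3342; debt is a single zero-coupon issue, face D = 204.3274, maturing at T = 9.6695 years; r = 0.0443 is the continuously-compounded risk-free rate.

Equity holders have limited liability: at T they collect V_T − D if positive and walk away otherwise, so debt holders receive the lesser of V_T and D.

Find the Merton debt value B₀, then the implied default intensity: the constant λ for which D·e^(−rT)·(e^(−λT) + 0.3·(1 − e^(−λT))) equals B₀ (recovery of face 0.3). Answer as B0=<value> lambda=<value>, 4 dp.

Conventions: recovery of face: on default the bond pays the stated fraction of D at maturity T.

B0=99.6914 lambda=0.0460

Equity is a call on the firm's assets struck at D = 204.3274:
d₁ = [ln(V₀/D) + (r + σ²/2)T] / (σ√T)
   = [ln(221.9280/204.3274) + (0.0443 + 0.5·0.3342²)·9.6695] / (0.3342·√9.6695)
   = [0.082629 + 0.968350] / 1.039222 = 1.011314
d₂ = d₁ − σ√T = 1.011314 − 1.039222 = -0.027909
N(d₁) = 0.844067,  N(d₂) = 0.488868,  e^(−rT) = 0.651578
E₀ = V₀·N(d₁) − D·e^(−rT)·N(d₂)
   = 221.9280·0.844067 − 204.3274·0.651578·0.488868 = 122.236616
B₀ = V₀ − E₀ = 221.9280 − 122.236616 = 99.691384
e^(−λT) = (B₀·e^(rT)/D − 0.3)/(1 − 0.3) = (99.6914·1.534737/204.3274 − 0.3)/0.7 = 0.64114073
λ = −ln(0.64114073)/9.6695 = 0.045970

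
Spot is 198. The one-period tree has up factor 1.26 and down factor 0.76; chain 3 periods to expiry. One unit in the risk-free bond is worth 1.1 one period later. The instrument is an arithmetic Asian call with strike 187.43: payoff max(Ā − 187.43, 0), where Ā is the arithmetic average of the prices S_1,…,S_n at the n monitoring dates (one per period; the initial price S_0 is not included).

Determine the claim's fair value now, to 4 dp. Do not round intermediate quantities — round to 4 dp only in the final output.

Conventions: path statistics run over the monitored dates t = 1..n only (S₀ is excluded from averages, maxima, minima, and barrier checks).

Under the martingale measure an up-move has probability p* = 0.6800; value the claim as the probability-weighted average of per-path payoffs, discounted 3 periods at R = 1.1.
Enumerate all 2^3 = 8 price paths (U = up ×1.26, D = down ×0.76); each path with k up-moves has probability p*^k·(1−p*)^(3−k).
DDD: Ā=117.2540, payoff=0.0000, prob=0.032768
UDD: Ā=194.3948, payoff=6.9648, prob=0.069632
DUD: Ā=161.3948, payoff=0.0000, prob=0.069632
UUD: Ā=267.5756, payoff=80.1456, prob=0.147968
DDU: Ā=136.3148, payoff=0.0000, prob=0.069632
UDU: Ā=225.9956, payoff=38.5656, prob=0.147968
DUU: Ā=192.9956, payoff=5.5656, prob=0.147968
UUU: Ā=319.9664, payoff=132.5364, prob=0.314432
Price = Σ prob·payoff / R^3 = 60.547661 / 1.331000 = 45.4904

price = 45.4904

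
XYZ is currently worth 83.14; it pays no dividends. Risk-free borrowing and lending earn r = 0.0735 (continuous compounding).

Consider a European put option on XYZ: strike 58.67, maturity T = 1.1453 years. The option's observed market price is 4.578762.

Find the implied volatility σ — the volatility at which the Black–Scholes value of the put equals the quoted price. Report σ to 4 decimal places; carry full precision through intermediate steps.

At σ = 0.5212 the Black–Scholes value reproduces the quote:
σ√T = 0.5212·√1.1453 = 0.557781
d₁ = (ln(S/K) + (r+σ²/2)T) / (σ√T) = (ln(83.14/58.67) + (0.0735+0.5212²/2)·1.1453) / 0.557781 = (0.348597 + 0.239740) / 0.557781 = 1.054781
d₂ = d₁ − σ√T = 1.054781 − 0.557781 = 0.496999
e^{−rT} = 0.919266
N(−d₁) = 0.145763,  N(−d₂) = 0.309595
V = K·e^{−rT}·N(−d₂) − S·N(−d₁) = 16.697484 − 12.118722 = 4.578762 (the observed quote) — the price is monotone increasing in volatility, hence this σ is the only solution

sigma = 0.5212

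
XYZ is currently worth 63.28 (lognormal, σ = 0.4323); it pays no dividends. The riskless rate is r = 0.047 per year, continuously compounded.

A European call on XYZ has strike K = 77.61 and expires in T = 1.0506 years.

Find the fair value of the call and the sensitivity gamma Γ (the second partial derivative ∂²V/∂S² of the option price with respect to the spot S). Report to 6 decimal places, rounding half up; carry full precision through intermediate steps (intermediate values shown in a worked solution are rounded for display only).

σ√T = 0.4323·√1.0506 = 0.443102
d₁ = (ln(S/K) + (r+σ²/2)T) / (σ√T) = (ln(63.28/77.61) + (0.047+0.4323²/2)·1.0506) / 0.443102 = (-0.204127 + 0.147548) / 0.443102 = -0.127688
d₂ = d₁ − σ√T = -0.127688 − 0.443102 = -0.570791
e^{−rT} = 0.951821
N(d₁) = 0.449198,  N(d₂) = 0.284071
Call price V = S·N(d₁) − K·e^{−rT}·N(d₂) = 28.425238 − 20.984549 = 7.440690
φ(d₁) = (1/√(2π))·e^{−d₁²/2} = 0.395703
Γ = φ(d₁) / (S·σ·√T) = 0.014112

price = 7.440690
Γ = 0.014112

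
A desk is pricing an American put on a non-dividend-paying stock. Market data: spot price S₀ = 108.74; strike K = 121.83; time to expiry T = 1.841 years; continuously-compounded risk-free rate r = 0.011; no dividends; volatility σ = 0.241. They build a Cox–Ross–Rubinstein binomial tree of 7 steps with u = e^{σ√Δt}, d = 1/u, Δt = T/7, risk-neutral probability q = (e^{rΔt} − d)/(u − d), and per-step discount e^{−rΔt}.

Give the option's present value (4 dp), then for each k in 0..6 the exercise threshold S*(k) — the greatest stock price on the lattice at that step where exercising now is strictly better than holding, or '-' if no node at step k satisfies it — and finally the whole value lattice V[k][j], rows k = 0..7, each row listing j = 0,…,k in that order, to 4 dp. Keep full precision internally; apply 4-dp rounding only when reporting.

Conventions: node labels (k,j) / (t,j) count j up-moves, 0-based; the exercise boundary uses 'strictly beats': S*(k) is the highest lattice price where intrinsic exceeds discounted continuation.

Δt=0.26300  u=1.13156  d=0.88374  q=0.48083  discount=0.99711
step 7 (expiry): payoffs max(K−S,0) = 76.0519 63.2148 46.7781 25.7322 0.0000 0.0000 0.0000 0.0000
step 6: (k=6,j=0): S=51.8005, K−S=70.0295, hold=69.6775 ⇒ V=70.0295 exercise | (k=6,j=1): S=66.3263, K−S=55.5037, hold=55.1518 ⇒ V=55.5037 exercise | (k=6,j=2): S=84.9254, K−S=36.9046, hold=36.5527 ⇒ V=36.9046 exercise | (k=6,j=3): S=108.7400, K−S=13.0900, hold=13.3207 ⇒ V=13.3207 continue | (k=6,j=4): S=139.2327, K−S=0.0000, hold=0.0000 ⇒ V=0.0000 continue | (k=6,j=5): S=178.2760, K−S=0.0000, hold=0.0000 ⇒ V=0.0000 continue | (k=6,j=6): S=228.2678, K−S=0.0000, hold=0.0000 ⇒ V=0.0000 continue  boundary S*=84.9254
step 5: (k=5,j=0): S=58.6152, K−S=63.2148, hold=62.8629 ⇒ V=63.2148 exercise | (k=5,j=1): S=75.0519, K−S=46.7781, hold=46.4262 ⇒ V=46.7781 exercise | (k=5,j=2): S=96.0978, K−S=25.7322, hold=25.4909 ⇒ V=25.7322 exercise | (k=5,j=3): S=123.0454, K−S=0.0000, hold=6.8957 ⇒ V=6.8957 continue | (k=5,j=4): S=157.5495, K−S=0.0000, hold=0.0000 ⇒ V=0.0000 continue | (k=5,j=5): S=201.7292, K−S=0.0000, hold=0.0000 ⇒ V=0.0000 continue  boundary S*=96.0978
step 4: (k=4,j=0): S=66.3263, K−S=55.5037, hold=55.1518 ⇒ V=55.5037 exercise | (k=4,j=1): S=84.9254, K−S=36.9046, hold=36.5527 ⇒ V=36.9046 exercise | (k=4,j=2): S=108.7400, K−S=13.0900, hold=16.6269 ⇒ V=16.6269 continue | (k=4,j=3): S=139.2327, K−S=0.0000, hold=3.5697 ⇒ V=3.5697 continue | (k=4,j=4): S=178.2760, K−S=0.0000, hold=0.0000 ⇒ V=0.0000 continue  boundary S*=84.9254
step 3: (k=3,j=0): S=75.0519, K−S=46.7781, hold=46.4262 ⇒ V=46.7781 exercise | (k=3,j=1): S=96.0978, K−S=25.7322, hold=27.0760 ⇒ V=27.0760 continue | (k=3,j=2): S=123.0454, K−S=0.0000, hold=10.3187 ⇒ V=10.3187 continue | (k=3,j=3): S=157.5495, K−S=0.0000, hold=1.8479 ⇒ V=1.8479 continue  boundary S*=75.0519
step 2: (k=2,j=0): S=84.9254, K−S=36.9046, hold=37.1969 ⇒ V=37.1969 continue | (k=2,j=1): S=108.7400, K−S=13.0900, hold=18.9636 ⇒ V=18.9636 continue | (k=2,j=2): S=139.2327, K−S=0.0000, hold=6.2276 ⇒ V=6.2276 continue  boundary S*=-
step 1: (k=1,j=0): S=96.0978, K−S=25.7322, hold=28.3476 ⇒ V=28.3476 continue | (k=1,j=1): S=123.0454, K−S=0.0000, hold=12.8026 ⇒ V=12.8026 continue  boundary S*=-
step 0: (k=0,j=0): S=108.7400, K−S=13.0900, hold=20.8128 ⇒ V=20.8128 continue  boundary S*=-

price = 20.8128
boundary = - - - 75.0519 84.9254 96.0978 84.9254
tree:
20.8128
28.3476 12.8026
37.1969 18.9636 6.2276
46.7781 27.0760 10.3187 1.8479
55.5037 36.9046 16.6269 3.5697 0.0000
63.2148 46.7781 25.7322 6.8957 0.0000 0.0000
70.0295 55.5037 36.9046 13.3207 0.0000 0.0000 0.0000
76.0519 63.2148 46.7781 25.7322 0.0000 0.0000 0.0000 0.0000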